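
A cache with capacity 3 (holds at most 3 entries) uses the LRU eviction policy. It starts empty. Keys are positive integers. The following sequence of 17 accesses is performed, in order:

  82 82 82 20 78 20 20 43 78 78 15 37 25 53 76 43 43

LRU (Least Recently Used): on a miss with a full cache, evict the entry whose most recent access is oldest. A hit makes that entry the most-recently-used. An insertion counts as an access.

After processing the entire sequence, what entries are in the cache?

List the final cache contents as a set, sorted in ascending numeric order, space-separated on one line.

Answer: 43 53 76

Derivation:
LRU simulation (capacity=3):
  1. access 82: MISS. Cache (LRU->MRU): [82]
  2. access 82: HIT. Cache (LRU->MRU): [82]
  3. access 82: HIT. Cache (LRU->MRU): [82]
  4. access 20: MISS. Cache (LRU->MRU): [82 20]
  5. access 78: MISS. Cache (LRU->MRU): [82 20 78]
  6. access 20: HIT. Cache (LRU->MRU): [82 78 20]
  7. access 20: HIT. Cache (LRU->MRU): [82 78 20]
  8. access 43: MISS, evict 82. Cache (LRU->MRU): [78 20 43]
  9. access 78: HIT. Cache (LRU->MRU): [20 43 78]
  10. access 78: HIT. Cache (LRU->MRU): [20 43 78]
  11. access 15: MISS, evict 20. Cache (LRU->MRU): [43 78 15]
  12. access 37: MISS, evict 43. Cache (LRU->MRU): [78 15 37]
  13. access 25: MISS, evict 78. Cache (LRU->MRU): [15 37 25]
  14. access 53: MISS, evict 15. Cache (LRU->MRU): [37 25 53]
  15. access 76: MISS, evict 37. Cache (LRU->MRU): [25 53 76]
  16. access 43: MISS, evict 25. Cache (LRU->MRU): [53 76 43]
  17. access 43: HIT. Cache (LRU->MRU): [53 76 43]
Total: 7 hits, 10 misses, 7 evictions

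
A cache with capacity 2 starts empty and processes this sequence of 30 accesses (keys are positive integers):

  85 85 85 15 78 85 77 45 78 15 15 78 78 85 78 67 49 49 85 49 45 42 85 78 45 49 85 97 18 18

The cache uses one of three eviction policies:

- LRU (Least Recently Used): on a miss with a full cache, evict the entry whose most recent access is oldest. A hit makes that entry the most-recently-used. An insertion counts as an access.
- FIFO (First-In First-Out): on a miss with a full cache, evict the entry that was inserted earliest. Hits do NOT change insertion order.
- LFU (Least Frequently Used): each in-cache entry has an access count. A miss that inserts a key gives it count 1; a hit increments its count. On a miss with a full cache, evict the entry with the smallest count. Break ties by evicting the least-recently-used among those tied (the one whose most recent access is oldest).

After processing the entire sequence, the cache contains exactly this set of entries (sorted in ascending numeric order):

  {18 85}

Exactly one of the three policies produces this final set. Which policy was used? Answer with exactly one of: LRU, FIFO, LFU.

Simulating under each policy and comparing final sets:
  LRU: final set = {18 97} -> differs
  FIFO: final set = {18 97} -> differs
  LFU: final set = {18 85} -> MATCHES target
Only LFU produces the target set.

Answer: LFU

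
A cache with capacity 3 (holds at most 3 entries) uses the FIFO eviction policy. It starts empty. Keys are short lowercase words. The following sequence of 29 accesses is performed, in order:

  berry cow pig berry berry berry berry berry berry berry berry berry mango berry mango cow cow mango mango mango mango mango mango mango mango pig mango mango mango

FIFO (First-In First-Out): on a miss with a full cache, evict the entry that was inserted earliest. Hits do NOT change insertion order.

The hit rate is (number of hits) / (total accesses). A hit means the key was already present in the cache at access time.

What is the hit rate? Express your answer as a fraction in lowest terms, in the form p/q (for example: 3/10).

FIFO simulation (capacity=3):
  1. access berry: MISS. Cache (old->new): [berry]
  2. access cow: MISS. Cache (old->new): [berry cow]
  3. access pig: MISS. Cache (old->new): [berry cow pig]
  4. access berry: HIT. Cache (old->new): [berry cow pig]
  5. access berry: HIT. Cache (old->new): [berry cow pig]
  6. access berry: HIT. Cache (old->new): [berry cow pig]
  7. access berry: HIT. Cache (old->new): [berry cow pig]
  8. access berry: HIT. Cache (old->new): [berry cow pig]
  9. access berry: HIT. Cache (old->new): [berry cow pig]
  10. access berry: HIT. Cache (old->new): [berry cow pig]
  11. access berry: HIT. Cache (old->new): [berry cow pig]
  12. access berry: HIT. Cache (old->new): [berry cow pig]
  13. access mango: MISS, evict berry. Cache (old->new): [cow pig mango]
  14. access berry: MISS, evict cow. Cache (old->new): [pig mango berry]
  15. access mango: HIT. Cache (old->new): [pig mango berry]
  16. access cow: MISS, evict pig. Cache (old->new): [mango berry cow]
  17. access cow: HIT. Cache (old->new): [mango berry cow]
  18. access mango: HIT. Cache (old->new): [mango berry cow]
  19. access mango: HIT. Cache (old->new): [mango berry cow]
  20. access mango: HIT. Cache (old->new): [mango berry cow]
  21. access mango: HIT. Cache (old->new): [mango berry cow]
  22. access mango: HIT. Cache (old->new): [mango berry cow]
  23. access mango: HIT. Cache (old->new): [mango berry cow]
  24. access mango: HIT. Cache (old->new): [mango berry cow]
  25. access mango: HIT. Cache (old->new): [mango berry cow]
  26. access pig: MISS, evict mango. Cache (old->new): [berry cow pig]
  27. access mango: MISS, evict berry. Cache (old->new): [cow pig mango]
  28. access mango: HIT. Cache (old->new): [cow pig mango]
  29. access mango: HIT. Cache (old->new): [cow pig mango]
Total: 21 hits, 8 misses, 5 evictions

Hit rate = 21/29

Answer: 21/29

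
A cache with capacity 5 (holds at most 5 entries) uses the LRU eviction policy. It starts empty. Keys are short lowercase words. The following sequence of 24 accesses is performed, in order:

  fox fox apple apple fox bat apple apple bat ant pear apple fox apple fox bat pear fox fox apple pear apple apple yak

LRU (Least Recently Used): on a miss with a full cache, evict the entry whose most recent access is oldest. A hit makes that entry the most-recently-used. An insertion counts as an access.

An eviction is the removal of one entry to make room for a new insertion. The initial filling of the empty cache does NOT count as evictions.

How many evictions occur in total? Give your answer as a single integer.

Answer: 1

Derivation:
LRU simulation (capacity=5):
  1. access fox: MISS. Cache (LRU->MRU): [fox]
  2. access fox: HIT. Cache (LRU->MRU): [fox]
  3. access apple: MISS. Cache (LRU->MRU): [fox apple]
  4. access apple: HIT. Cache (LRU->MRU): [fox apple]
  5. access fox: HIT. Cache (LRU->MRU): [apple fox]
  6. access bat: MISS. Cache (LRU->MRU): [apple fox bat]
  7. access apple: HIT. Cache (LRU->MRU): [fox bat apple]
  8. access apple: HIT. Cache (LRU->MRU): [fox bat apple]
  9. access bat: HIT. Cache (LRU->MRU): [fox apple bat]
  10. access ant: MISS. Cache (LRU->MRU): [fox apple bat ant]
  11. access pear: MISS. Cache (LRU->MRU): [fox apple bat ant pear]
  12. access apple: HIT. Cache (LRU->MRU): [fox bat ant pear apple]
  13. access fox: HIT. Cache (LRU->MRU): [bat ant pear apple fox]
  14. access apple: HIT. Cache (LRU->MRU): [bat ant pear fox apple]
  15. access fox: HIT. Cache (LRU->MRU): [bat ant pear apple fox]
  16. access bat: HIT. Cache (LRU->MRU): [ant pear apple fox bat]
  17. access pear: HIT. Cache (LRU->MRU): [ant apple fox bat pear]
  18. access fox: HIT. Cache (LRU->MRU): [ant apple bat pear fox]
  19. access fox: HIT. Cache (LRU->MRU): [ant apple bat pear fox]
  20. access apple: HIT. Cache (LRU->MRU): [ant bat pear fox apple]
  21. access pear: HIT. Cache (LRU->MRU): [ant bat fox apple pear]
  22. access apple: HIT. Cache (LRU->MRU): [ant bat fox pear apple]
  23. access apple: HIT. Cache (LRU->MRU): [ant bat fox pear apple]
  24. access yak: MISS, evict ant. Cache (LRU->MRU): [bat fox pear apple yak]
Total: 18 hits, 6 misses, 1 evictions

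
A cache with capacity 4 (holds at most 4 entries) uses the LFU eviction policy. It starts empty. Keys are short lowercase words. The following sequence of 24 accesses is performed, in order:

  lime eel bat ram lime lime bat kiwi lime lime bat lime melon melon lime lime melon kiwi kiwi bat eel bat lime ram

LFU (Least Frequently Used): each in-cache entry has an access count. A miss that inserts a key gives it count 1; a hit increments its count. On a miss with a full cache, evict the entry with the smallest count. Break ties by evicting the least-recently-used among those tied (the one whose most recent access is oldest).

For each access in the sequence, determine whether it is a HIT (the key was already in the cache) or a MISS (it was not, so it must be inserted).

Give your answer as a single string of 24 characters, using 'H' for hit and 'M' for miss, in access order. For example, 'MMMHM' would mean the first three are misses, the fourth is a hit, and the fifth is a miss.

Answer: MMMMHHHMHHHHMHHHHHHHMHHM

Derivation:
LFU simulation (capacity=4):
  1. access lime: MISS. Cache: [lime(c=1)]
  2. access eel: MISS. Cache: [lime(c=1) eel(c=1)]
  3. access bat: MISS. Cache: [lime(c=1) eel(c=1) bat(c=1)]
  4. access ram: MISS. Cache: [lime(c=1) eel(c=1) bat(c=1) ram(c=1)]
  5. access lime: HIT, count now 2. Cache: [eel(c=1) bat(c=1) ram(c=1) lime(c=2)]
  6. access lime: HIT, count now 3. Cache: [eel(c=1) bat(c=1) ram(c=1) lime(c=3)]
  7. access bat: HIT, count now 2. Cache: [eel(c=1) ram(c=1) bat(c=2) lime(c=3)]
  8. access kiwi: MISS, evict eel(c=1). Cache: [ram(c=1) kiwi(c=1) bat(c=2) lime(c=3)]
  9. access lime: HIT, count now 4. Cache: [ram(c=1) kiwi(c=1) bat(c=2) lime(c=4)]
  10. access lime: HIT, count now 5. Cache: [ram(c=1) kiwi(c=1) bat(c=2) lime(c=5)]
  11. access bat: HIT, count now 3. Cache: [ram(c=1) kiwi(c=1) bat(c=3) lime(c=5)]
  12. access lime: HIT, count now 6. Cache: [ram(c=1) kiwi(c=1) bat(c=3) lime(c=6)]
  13. access melon: MISS, evict ram(c=1). Cache: [kiwi(c=1) melon(c=1) bat(c=3) lime(c=6)]
  14. access melon: HIT, count now 2. Cache: [kiwi(c=1) melon(c=2) bat(c=3) lime(c=6)]
  15. access lime: HIT, count now 7. Cache: [kiwi(c=1) melon(c=2) bat(c=3) lime(c=7)]
  16. access lime: HIT, count now 8. Cache: [kiwi(c=1) melon(c=2) bat(c=3) lime(c=8)]
  17. access melon: HIT, count now 3. Cache: [kiwi(c=1) bat(c=3) melon(c=3) lime(c=8)]
  18. access kiwi: HIT, count now 2. Cache: [kiwi(c=2) bat(c=3) melon(c=3) lime(c=8)]
  19. access kiwi: HIT, count now 3. Cache: [bat(c=3) melon(c=3) kiwi(c=3) lime(c=8)]
  20. access bat: HIT, count now 4. Cache: [melon(c=3) kiwi(c=3) bat(c=4) lime(c=8)]
  21. access eel: MISS, evict melon(c=3). Cache: [eel(c=1) kiwi(c=3) bat(c=4) lime(c=8)]
  22. access bat: HIT, count now 5. Cache: [eel(c=1) kiwi(c=3) bat(c=5) lime(c=8)]
  23. access lime: HIT, count now 9. Cache: [eel(c=1) kiwi(c=3) bat(c=5) lime(c=9)]
  24. access ram: MISS, evict eel(c=1). Cache: [ram(c=1) kiwi(c=3) bat(c=5) lime(c=9)]
Total: 16 hits, 8 misses, 4 evictions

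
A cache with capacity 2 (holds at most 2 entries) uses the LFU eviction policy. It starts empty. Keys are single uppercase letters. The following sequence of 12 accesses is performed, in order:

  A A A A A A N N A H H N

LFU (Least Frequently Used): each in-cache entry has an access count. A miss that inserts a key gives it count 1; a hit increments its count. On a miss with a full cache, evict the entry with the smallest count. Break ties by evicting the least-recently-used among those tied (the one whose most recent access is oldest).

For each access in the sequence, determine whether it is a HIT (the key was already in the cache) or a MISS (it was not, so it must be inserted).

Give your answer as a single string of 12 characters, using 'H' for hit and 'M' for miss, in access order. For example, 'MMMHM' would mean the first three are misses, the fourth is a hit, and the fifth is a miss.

Answer: MHHHHHMHHMHM

Derivation:
LFU simulation (capacity=2):
  1. access A: MISS. Cache: [A(c=1)]
  2. access A: HIT, count now 2. Cache: [A(c=2)]
  3. access A: HIT, count now 3. Cache: [A(c=3)]
  4. access A: HIT, count now 4. Cache: [A(c=4)]
  5. access A: HIT, count now 5. Cache: [A(c=5)]
  6. access A: HIT, count now 6. Cache: [A(c=6)]
  7. access N: MISS. Cache: [N(c=1) A(c=6)]
  8. access N: HIT, count now 2. Cache: [N(c=2) A(c=6)]
  9. access A: HIT, count now 7. Cache: [N(c=2) A(c=7)]
  10. access H: MISS, evict N(c=2). Cache: [H(c=1) A(c=7)]
  11. access H: HIT, count now 2. Cache: [H(c=2) A(c=7)]
  12. access N: MISS, evict H(c=2). Cache: [N(c=1) A(c=7)]
Total: 8 hits, 4 misses, 2 evictions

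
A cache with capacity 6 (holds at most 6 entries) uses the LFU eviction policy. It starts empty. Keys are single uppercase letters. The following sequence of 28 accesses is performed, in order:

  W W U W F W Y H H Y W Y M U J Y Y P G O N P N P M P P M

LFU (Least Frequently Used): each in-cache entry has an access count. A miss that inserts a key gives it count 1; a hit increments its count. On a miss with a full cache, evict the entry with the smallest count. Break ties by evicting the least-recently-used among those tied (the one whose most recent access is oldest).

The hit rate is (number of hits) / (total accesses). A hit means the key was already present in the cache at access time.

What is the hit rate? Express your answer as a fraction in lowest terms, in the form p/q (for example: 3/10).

LFU simulation (capacity=6):
  1. access W: MISS. Cache: [W(c=1)]
  2. access W: HIT, count now 2. Cache: [W(c=2)]
  3. access U: MISS. Cache: [U(c=1) W(c=2)]
  4. access W: HIT, count now 3. Cache: [U(c=1) W(c=3)]
  5. access F: MISS. Cache: [U(c=1) F(c=1) W(c=3)]
  6. access W: HIT, count now 4. Cache: [U(c=1) F(c=1) W(c=4)]
  7. access Y: MISS. Cache: [U(c=1) F(c=1) Y(c=1) W(c=4)]
  8. access H: MISS. Cache: [U(c=1) F(c=1) Y(c=1) H(c=1) W(c=4)]
  9. access H: HIT, count now 2. Cache: [U(c=1) F(c=1) Y(c=1) H(c=2) W(c=4)]
  10. access Y: HIT, count now 2. Cache: [U(c=1) F(c=1) H(c=2) Y(c=2) W(c=4)]
  11. access W: HIT, count now 5. Cache: [U(c=1) F(c=1) H(c=2) Y(c=2) W(c=5)]
  12. access Y: HIT, count now 3. Cache: [U(c=1) F(c=1) H(c=2) Y(c=3) W(c=5)]
  13. access M: MISS. Cache: [U(c=1) F(c=1) M(c=1) H(c=2) Y(c=3) W(c=5)]
  14. access U: HIT, count now 2. Cache: [F(c=1) M(c=1) H(c=2) U(c=2) Y(c=3) W(c=5)]
  15. access J: MISS, evict F(c=1). Cache: [M(c=1) J(c=1) H(c=2) U(c=2) Y(c=3) W(c=5)]
  16. access Y: HIT, count now 4. Cache: [M(c=1) J(c=1) H(c=2) U(c=2) Y(c=4) W(c=5)]
  17. access Y: HIT, count now 5. Cache: [M(c=1) J(c=1) H(c=2) U(c=2) W(c=5) Y(c=5)]
  18. access P: MISS, evict M(c=1). Cache: [J(c=1) P(c=1) H(c=2) U(c=2) W(c=5) Y(c=5)]
  19. access G: MISS, evict J(c=1). Cache: [P(c=1) G(c=1) H(c=2) U(c=2) W(c=5) Y(c=5)]
  20. access O: MISS, evict P(c=1). Cache: [G(c=1) O(c=1) H(c=2) U(c=2) W(c=5) Y(c=5)]
  21. access N: MISS, evict G(c=1). Cache: [O(c=1) N(c=1) H(c=2) U(c=2) W(c=5) Y(c=5)]
  22. access P: MISS, evict O(c=1). Cache: [N(c=1) P(c=1) H(c=2) U(c=2) W(c=5) Y(c=5)]
  23. access N: HIT, count now 2. Cache: [P(c=1) H(c=2) U(c=2) N(c=2) W(c=5) Y(c=5)]
  24. access P: HIT, count now 2. Cache: [H(c=2) U(c=2) N(c=2) P(c=2) W(c=5) Y(c=5)]
  25. access M: MISS, evict H(c=2). Cache: [M(c=1) U(c=2) N(c=2) P(c=2) W(c=5) Y(c=5)]
  26. access P: HIT, count now 3. Cache: [M(c=1) U(c=2) N(c=2) P(c=3) W(c=5) Y(c=5)]
  27. access P: HIT, count now 4. Cache: [M(c=1) U(c=2) N(c=2) P(c=4) W(c=5) Y(c=5)]
  28. access M: HIT, count now 2. Cache: [U(c=2) N(c=2) M(c=2) P(c=4) W(c=5) Y(c=5)]
Total: 15 hits, 13 misses, 7 evictions

Hit rate = 15/28

Answer: 15/28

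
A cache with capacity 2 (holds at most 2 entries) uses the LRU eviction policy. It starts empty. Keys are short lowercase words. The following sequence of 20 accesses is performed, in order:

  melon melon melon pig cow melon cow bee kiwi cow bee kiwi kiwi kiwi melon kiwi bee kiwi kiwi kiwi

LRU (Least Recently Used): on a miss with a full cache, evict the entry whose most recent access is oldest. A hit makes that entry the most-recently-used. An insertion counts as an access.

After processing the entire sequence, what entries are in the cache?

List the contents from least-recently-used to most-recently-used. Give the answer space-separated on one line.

Answer: bee kiwi

Derivation:
LRU simulation (capacity=2):
  1. access melon: MISS. Cache (LRU->MRU): [melon]
  2. access melon: HIT. Cache (LRU->MRU): [melon]
  3. access melon: HIT. Cache (LRU->MRU): [melon]
  4. access pig: MISS. Cache (LRU->MRU): [melon pig]
  5. access cow: MISS, evict melon. Cache (LRU->MRU): [pig cow]
  6. access melon: MISS, evict pig. Cache (LRU->MRU): [cow melon]
  7. access cow: HIT. Cache (LRU->MRU): [melon cow]
  8. access bee: MISS, evict melon. Cache (LRU->MRU): [cow bee]
  9. access kiwi: MISS, evict cow. Cache (LRU->MRU): [bee kiwi]
  10. access cow: MISS, evict bee. Cache (LRU->MRU): [kiwi cow]
  11. access bee: MISS, evict kiwi. Cache (LRU->MRU): [cow bee]
  12. access kiwi: MISS, evict cow. Cache (LRU->MRU): [bee kiwi]
  13. access kiwi: HIT. Cache (LRU->MRU): [bee kiwi]
  14. access kiwi: HIT. Cache (LRU->MRU): [bee kiwi]
  15. access melon: MISS, evict bee. Cache (LRU->MRU): [kiwi melon]
  16. access kiwi: HIT. Cache (LRU->MRU): [melon kiwi]
  17. access bee: MISS, evict melon. Cache (LRU->MRU): [kiwi bee]
  18. access kiwi: HIT. Cache (LRU->MRU): [bee kiwi]
  19. access kiwi: HIT. Cache (LRU->MRU): [bee kiwi]
  20. access kiwi: HIT. Cache (LRU->MRU): [bee kiwi]
Total: 9 hits, 11 misses, 9 evictions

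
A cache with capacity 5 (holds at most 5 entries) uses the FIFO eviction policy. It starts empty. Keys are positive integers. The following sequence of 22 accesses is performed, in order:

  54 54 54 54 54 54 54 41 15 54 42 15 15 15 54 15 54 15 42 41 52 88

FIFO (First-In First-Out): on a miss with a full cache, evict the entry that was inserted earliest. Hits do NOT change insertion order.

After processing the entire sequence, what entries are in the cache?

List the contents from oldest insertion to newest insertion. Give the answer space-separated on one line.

FIFO simulation (capacity=5):
  1. access 54: MISS. Cache (old->new): [54]
  2. access 54: HIT. Cache (old->new): [54]
  3. access 54: HIT. Cache (old->new): [54]
  4. access 54: HIT. Cache (old->new): [54]
  5. access 54: HIT. Cache (old->new): [54]
  6. access 54: HIT. Cache (old->new): [54]
  7. access 54: HIT. Cache (old->new): [54]
  8. access 41: MISS. Cache (old->new): [54 41]
  9. access 15: MISS. Cache (old->new): [54 41 15]
  10. access 54: HIT. Cache (old->new): [54 41 15]
  11. access 42: MISS. Cache (old->new): [54 41 15 42]
  12. access 15: HIT. Cache (old->new): [54 41 15 42]
  13. access 15: HIT. Cache (old->new): [54 41 15 42]
  14. access 15: HIT. Cache (old->new): [54 41 15 42]
  15. access 54: HIT. Cache (old->new): [54 41 15 42]
  16. access 15: HIT. Cache (old->new): [54 41 15 42]
  17. access 54: HIT. Cache (old->new): [54 41 15 42]
  18. access 15: HIT. Cache (old->new): [54 41 15 42]
  19. access 42: HIT. Cache (old->new): [54 41 15 42]
  20. access 41: HIT. Cache (old->new): [54 41 15 42]
  21. access 52: MISS. Cache (old->new): [54 41 15 42 52]
  22. access 88: MISS, evict 54. Cache (old->new): [41 15 42 52 88]
Total: 16 hits, 6 misses, 1 evictions

Answer: 41 15 42 52 88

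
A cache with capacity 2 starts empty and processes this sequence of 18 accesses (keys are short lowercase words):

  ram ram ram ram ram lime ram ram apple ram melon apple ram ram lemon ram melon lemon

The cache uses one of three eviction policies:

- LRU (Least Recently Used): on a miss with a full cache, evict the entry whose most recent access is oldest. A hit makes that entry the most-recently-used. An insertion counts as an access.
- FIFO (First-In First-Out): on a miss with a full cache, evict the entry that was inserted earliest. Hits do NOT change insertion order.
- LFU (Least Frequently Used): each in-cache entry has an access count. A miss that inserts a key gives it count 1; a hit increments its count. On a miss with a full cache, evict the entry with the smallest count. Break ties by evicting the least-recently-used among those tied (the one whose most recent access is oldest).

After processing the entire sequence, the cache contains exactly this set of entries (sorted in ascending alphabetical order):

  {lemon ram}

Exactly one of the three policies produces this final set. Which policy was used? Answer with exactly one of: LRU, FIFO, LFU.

Answer: LFU

Derivation:
Simulating under each policy and comparing final sets:
  LRU: final set = {lemon melon} -> differs
  FIFO: final set = {lemon melon} -> differs
  LFU: final set = {lemon ram} -> MATCHES target
Only LFU produces the target set.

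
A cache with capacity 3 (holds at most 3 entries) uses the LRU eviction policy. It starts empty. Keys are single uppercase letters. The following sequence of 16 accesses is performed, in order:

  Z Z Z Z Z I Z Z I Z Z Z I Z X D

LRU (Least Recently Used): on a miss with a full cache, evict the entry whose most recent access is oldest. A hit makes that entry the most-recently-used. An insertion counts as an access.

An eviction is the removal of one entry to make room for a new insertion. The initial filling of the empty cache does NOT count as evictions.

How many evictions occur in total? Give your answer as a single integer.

LRU simulation (capacity=3):
  1. access Z: MISS. Cache (LRU->MRU): [Z]
  2. access Z: HIT. Cache (LRU->MRU): [Z]
  3. access Z: HIT. Cache (LRU->MRU): [Z]
  4. access Z: HIT. Cache (LRU->MRU): [Z]
  5. access Z: HIT. Cache (LRU->MRU): [Z]
  6. access I: MISS. Cache (LRU->MRU): [Z I]
  7. access Z: HIT. Cache (LRU->MRU): [I Z]
  8. access Z: HIT. Cache (LRU->MRU): [I Z]
  9. access I: HIT. Cache (LRU->MRU): [Z I]
  10. access Z: HIT. Cache (LRU->MRU): [I Z]
  11. access Z: HIT. Cache (LRU->MRU): [I Z]
  12. access Z: HIT. Cache (LRU->MRU): [I Z]
  13. access I: HIT. Cache (LRU->MRU): [Z I]
  14. access Z: HIT. Cache (LRU->MRU): [I Z]
  15. access X: MISS. Cache (LRU->MRU): [I Z X]
  16. access D: MISS, evict I. Cache (LRU->MRU): [Z X D]
Total: 12 hits, 4 misses, 1 evictions

Answer: 1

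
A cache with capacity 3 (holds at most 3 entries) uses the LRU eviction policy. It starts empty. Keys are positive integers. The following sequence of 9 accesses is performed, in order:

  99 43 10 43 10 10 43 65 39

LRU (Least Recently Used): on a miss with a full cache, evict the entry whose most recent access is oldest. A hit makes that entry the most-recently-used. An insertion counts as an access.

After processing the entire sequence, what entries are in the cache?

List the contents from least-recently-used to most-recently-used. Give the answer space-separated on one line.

Answer: 43 65 39

Derivation:
LRU simulation (capacity=3):
  1. access 99: MISS. Cache (LRU->MRU): [99]
  2. access 43: MISS. Cache (LRU->MRU): [99 43]
  3. access 10: MISS. Cache (LRU->MRU): [99 43 10]
  4. access 43: HIT. Cache (LRU->MRU): [99 10 43]
  5. access 10: HIT. Cache (LRU->MRU): [99 43 10]
  6. access 10: HIT. Cache (LRU->MRU): [99 43 10]
  7. access 43: HIT. Cache (LRU->MRU): [99 10 43]
  8. access 65: MISS, evict 99. Cache (LRU->MRU): [10 43 65]
  9. access 39: MISS, evict 10. Cache (LRU->MRU): [43 65 39]
Total: 4 hits, 5 misses, 2 evictions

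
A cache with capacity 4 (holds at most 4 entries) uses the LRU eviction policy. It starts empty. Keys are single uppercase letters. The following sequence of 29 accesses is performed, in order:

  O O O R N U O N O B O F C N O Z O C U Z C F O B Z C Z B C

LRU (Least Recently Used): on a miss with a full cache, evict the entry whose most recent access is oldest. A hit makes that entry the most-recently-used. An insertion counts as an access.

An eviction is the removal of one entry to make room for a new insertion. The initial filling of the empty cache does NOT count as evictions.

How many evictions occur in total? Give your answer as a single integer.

LRU simulation (capacity=4):
  1. access O: MISS. Cache (LRU->MRU): [O]
  2. access O: HIT. Cache (LRU->MRU): [O]
  3. access O: HIT. Cache (LRU->MRU): [O]
  4. access R: MISS. Cache (LRU->MRU): [O R]
  5. access N: MISS. Cache (LRU->MRU): [O R N]
  6. access U: MISS. Cache (LRU->MRU): [O R N U]
  7. access O: HIT. Cache (LRU->MRU): [R N U O]
  8. access N: HIT. Cache (LRU->MRU): [R U O N]
  9. access O: HIT. Cache (LRU->MRU): [R U N O]
  10. access B: MISS, evict R. Cache (LRU->MRU): [U N O B]
  11. access O: HIT. Cache (LRU->MRU): [U N B O]
  12. access F: MISS, evict U. Cache (LRU->MRU): [N B O F]
  13. access C: MISS, evict N. Cache (LRU->MRU): [B O F C]
  14. access N: MISS, evict B. Cache (LRU->MRU): [O F C N]
  15. access O: HIT. Cache (LRU->MRU): [F C N O]
  16. access Z: MISS, evict F. Cache (LRU->MRU): [C N O Z]
  17. access O: HIT. Cache (LRU->MRU): [C N Z O]
  18. access C: HIT. Cache (LRU->MRU): [N Z O C]
  19. access U: MISS, evict N. Cache (LRU->MRU): [Z O C U]
  20. access Z: HIT. Cache (LRU->MRU): [O C U Z]
  21. access C: HIT. Cache (LRU->MRU): [O U Z C]
  22. access F: MISS, evict O. Cache (LRU->MRU): [U Z C F]
  23. access O: MISS, evict U. Cache (LRU->MRU): [Z C F O]
  24. access B: MISS, evict Z. Cache (LRU->MRU): [C F O B]
  25. access Z: MISS, evict C. Cache (LRU->MRU): [F O B Z]
  26. access C: MISS, evict F. Cache (LRU->MRU): [O B Z C]
  27. access Z: HIT. Cache (LRU->MRU): [O B C Z]
  28. access B: HIT. Cache (LRU->MRU): [O C Z B]
  29. access C: HIT. Cache (LRU->MRU): [O Z B C]
Total: 14 hits, 15 misses, 11 evictions

Answer: 11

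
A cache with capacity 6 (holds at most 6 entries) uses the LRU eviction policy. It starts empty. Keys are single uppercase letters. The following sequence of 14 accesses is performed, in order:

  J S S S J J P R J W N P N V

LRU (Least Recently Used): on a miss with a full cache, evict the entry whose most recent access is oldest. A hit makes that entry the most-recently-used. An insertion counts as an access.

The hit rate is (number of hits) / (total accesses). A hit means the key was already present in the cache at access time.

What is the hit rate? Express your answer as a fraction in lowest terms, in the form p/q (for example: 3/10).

Answer: 1/2

Derivation:
LRU simulation (capacity=6):
  1. access J: MISS. Cache (LRU->MRU): [J]
  2. access S: MISS. Cache (LRU->MRU): [J S]
  3. access S: HIT. Cache (LRU->MRU): [J S]
  4. access S: HIT. Cache (LRU->MRU): [J S]
  5. access J: HIT. Cache (LRU->MRU): [S J]
  6. access J: HIT. Cache (LRU->MRU): [S J]
  7. access P: MISS. Cache (LRU->MRU): [S J P]
  8. access R: MISS. Cache (LRU->MRU): [S J P R]
  9. access J: HIT. Cache (LRU->MRU): [S P R J]
  10. access W: MISS. Cache (LRU->MRU): [S P R J W]
  11. access N: MISS. Cache (LRU->MRU): [S P R J W N]
  12. access P: HIT. Cache (LRU->MRU): [S R J W N P]
  13. access N: HIT. Cache (LRU->MRU): [S R J W P N]
  14. access V: MISS, evict S. Cache (LRU->MRU): [R J W P N V]
Total: 7 hits, 7 misses, 1 evictions

Hit rate = 7/14 = 1/2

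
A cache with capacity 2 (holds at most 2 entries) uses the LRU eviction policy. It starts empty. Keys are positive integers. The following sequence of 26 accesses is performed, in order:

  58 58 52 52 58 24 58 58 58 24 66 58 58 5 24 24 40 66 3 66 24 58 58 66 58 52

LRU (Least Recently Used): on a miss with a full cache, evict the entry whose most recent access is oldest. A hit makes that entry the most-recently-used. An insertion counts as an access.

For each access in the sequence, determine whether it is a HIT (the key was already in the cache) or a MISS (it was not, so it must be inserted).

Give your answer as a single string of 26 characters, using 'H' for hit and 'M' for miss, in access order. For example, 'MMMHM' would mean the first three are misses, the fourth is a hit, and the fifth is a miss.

Answer: MHMHHMHHHHMMHMMHMMMHMMHMHM

Derivation:
LRU simulation (capacity=2):
  1. access 58: MISS. Cache (LRU->MRU): [58]
  2. access 58: HIT. Cache (LRU->MRU): [58]
  3. access 52: MISS. Cache (LRU->MRU): [58 52]
  4. access 52: HIT. Cache (LRU->MRU): [58 52]
  5. access 58: HIT. Cache (LRU->MRU): [52 58]
  6. access 24: MISS, evict 52. Cache (LRU->MRU): [58 24]
  7. access 58: HIT. Cache (LRU->MRU): [24 58]
  8. access 58: HIT. Cache (LRU->MRU): [24 58]
  9. access 58: HIT. Cache (LRU->MRU): [24 58]
  10. access 24: HIT. Cache (LRU->MRU): [58 24]
  11. access 66: MISS, evict 58. Cache (LRU->MRU): [24 66]
  12. access 58: MISS, evict 24. Cache (LRU->MRU): [66 58]
  13. access 58: HIT. Cache (LRU->MRU): [66 58]
  14. access 5: MISS, evict 66. Cache (LRU->MRU): [58 5]
  15. access 24: MISS, evict 58. Cache (LRU->MRU): [5 24]
  16. access 24: HIT. Cache (LRU->MRU): [5 24]
  17. access 40: MISS, evict 5. Cache (LRU->MRU): [24 40]
  18. access 66: MISS, evict 24. Cache (LRU->MRU): [40 66]
  19. access 3: MISS, evict 40. Cache (LRU->MRU): [66 3]
  20. access 66: HIT. Cache (LRU->MRU): [3 66]
  21. access 24: MISS, evict 3. Cache (LRU->MRU): [66 24]
  22. access 58: MISS, evict 66. Cache (LRU->MRU): [24 58]
  23. access 58: HIT. Cache (LRU->MRU): [24 58]
  24. access 66: MISS, evict 24. Cache (LRU->MRU): [58 66]
  25. access 58: HIT. Cache (LRU->MRU): [66 58]
  26. access 52: MISS, evict 66. Cache (LRU->MRU): [58 52]
Total: 12 hits, 14 misses, 12 evictions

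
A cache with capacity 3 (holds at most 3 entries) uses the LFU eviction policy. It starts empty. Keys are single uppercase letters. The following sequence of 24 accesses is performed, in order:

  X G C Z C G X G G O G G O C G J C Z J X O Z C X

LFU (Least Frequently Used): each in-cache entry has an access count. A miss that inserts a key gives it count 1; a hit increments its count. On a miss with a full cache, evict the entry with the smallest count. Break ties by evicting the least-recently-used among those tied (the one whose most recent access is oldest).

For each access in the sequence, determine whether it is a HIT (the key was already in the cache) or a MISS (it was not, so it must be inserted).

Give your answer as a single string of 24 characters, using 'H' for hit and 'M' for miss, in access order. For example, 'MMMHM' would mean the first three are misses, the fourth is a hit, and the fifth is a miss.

Answer: MMMMHHMHHMHHHHHMHMMMMMHM

Derivation:
LFU simulation (capacity=3):
  1. access X: MISS. Cache: [X(c=1)]
  2. access G: MISS. Cache: [X(c=1) G(c=1)]
  3. access C: MISS. Cache: [X(c=1) G(c=1) C(c=1)]
  4. access Z: MISS, evict X(c=1). Cache: [G(c=1) C(c=1) Z(c=1)]
  5. access C: HIT, count now 2. Cache: [G(c=1) Z(c=1) C(c=2)]
  6. access G: HIT, count now 2. Cache: [Z(c=1) C(c=2) G(c=2)]
  7. access X: MISS, evict Z(c=1). Cache: [X(c=1) C(c=2) G(c=2)]
  8. access G: HIT, count now 3. Cache: [X(c=1) C(c=2) G(c=3)]
  9. access G: HIT, count now 4. Cache: [X(c=1) C(c=2) G(c=4)]
  10. access O: MISS, evict X(c=1). Cache: [O(c=1) C(c=2) G(c=4)]
  11. access G: HIT, count now 5. Cache: [O(c=1) C(c=2) G(c=5)]
  12. access G: HIT, count now 6. Cache: [O(c=1) C(c=2) G(c=6)]
  13. access O: HIT, count now 2. Cache: [C(c=2) O(c=2) G(c=6)]
  14. access C: HIT, count now 3. Cache: [O(c=2) C(c=3) G(c=6)]
  15. access G: HIT, count now 7. Cache: [O(c=2) C(c=3) G(c=7)]
  16. access J: MISS, evict O(c=2). Cache: [J(c=1) C(c=3) G(c=7)]
  17. access C: HIT, count now 4. Cache: [J(c=1) C(c=4) G(c=7)]
  18. access Z: MISS, evict J(c=1). Cache: [Z(c=1) C(c=4) G(c=7)]
  19. access J: MISS, evict Z(c=1). Cache: [J(c=1) C(c=4) G(c=7)]
  20. access X: MISS, evict J(c=1). Cache: [X(c=1) C(c=4) G(c=7)]
  21. access O: MISS, evict X(c=1). Cache: [O(c=1) C(c=4) G(c=7)]
  22. access Z: MISS, evict O(c=1). Cache: [Z(c=1) C(c=4) G(c=7)]
  23. access C: HIT, count now 5. Cache: [Z(c=1) C(c=5) G(c=7)]
  24. access X: MISS, evict Z(c=1). Cache: [X(c=1) C(c=5) G(c=7)]
Total: 11 hits, 13 misses, 10 evictions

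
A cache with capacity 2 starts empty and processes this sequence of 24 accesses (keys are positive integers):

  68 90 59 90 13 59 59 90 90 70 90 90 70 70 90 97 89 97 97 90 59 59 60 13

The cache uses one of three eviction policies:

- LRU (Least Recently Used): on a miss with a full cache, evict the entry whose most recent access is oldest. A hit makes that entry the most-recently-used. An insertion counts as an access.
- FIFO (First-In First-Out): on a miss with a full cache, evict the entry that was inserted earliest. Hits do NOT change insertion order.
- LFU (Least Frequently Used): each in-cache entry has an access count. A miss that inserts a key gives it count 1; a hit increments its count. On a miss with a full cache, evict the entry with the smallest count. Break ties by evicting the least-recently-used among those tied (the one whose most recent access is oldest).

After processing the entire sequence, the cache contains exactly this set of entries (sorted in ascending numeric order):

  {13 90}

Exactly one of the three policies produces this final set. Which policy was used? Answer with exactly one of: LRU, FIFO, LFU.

Simulating under each policy and comparing final sets:
  LRU: final set = {13 60} -> differs
  FIFO: final set = {13 60} -> differs
  LFU: final set = {13 90} -> MATCHES target
Only LFU produces the target set.

Answer: LFU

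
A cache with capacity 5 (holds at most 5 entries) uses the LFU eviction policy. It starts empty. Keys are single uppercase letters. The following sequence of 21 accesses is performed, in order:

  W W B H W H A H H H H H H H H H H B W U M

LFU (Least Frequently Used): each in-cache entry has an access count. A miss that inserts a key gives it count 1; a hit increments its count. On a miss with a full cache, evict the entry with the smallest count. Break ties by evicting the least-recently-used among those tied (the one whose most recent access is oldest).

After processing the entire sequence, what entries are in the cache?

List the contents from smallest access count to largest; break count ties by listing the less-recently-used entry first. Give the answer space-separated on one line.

LFU simulation (capacity=5):
  1. access W: MISS. Cache: [W(c=1)]
  2. access W: HIT, count now 2. Cache: [W(c=2)]
  3. access B: MISS. Cache: [B(c=1) W(c=2)]
  4. access H: MISS. Cache: [B(c=1) H(c=1) W(c=2)]
  5. access W: HIT, count now 3. Cache: [B(c=1) H(c=1) W(c=3)]
  6. access H: HIT, count now 2. Cache: [B(c=1) H(c=2) W(c=3)]
  7. access A: MISS. Cache: [B(c=1) A(c=1) H(c=2) W(c=3)]
  8. access H: HIT, count now 3. Cache: [B(c=1) A(c=1) W(c=3) H(c=3)]
  9. access H: HIT, count now 4. Cache: [B(c=1) A(c=1) W(c=3) H(c=4)]
  10. access H: HIT, count now 5. Cache: [B(c=1) A(c=1) W(c=3) H(c=5)]
  11. access H: HIT, count now 6. Cache: [B(c=1) A(c=1) W(c=3) H(c=6)]
  12. access H: HIT, count now 7. Cache: [B(c=1) A(c=1) W(c=3) H(c=7)]
  13. access H: HIT, count now 8. Cache: [B(c=1) A(c=1) W(c=3) H(c=8)]
  14. access H: HIT, count now 9. Cache: [B(c=1) A(c=1) W(c=3) H(c=9)]
  15. access H: HIT, count now 10. Cache: [B(c=1) A(c=1) W(c=3) H(c=10)]
  16. access H: HIT, count now 11. Cache: [B(c=1) A(c=1) W(c=3) H(c=11)]
  17. access H: HIT, count now 12. Cache: [B(c=1) A(c=1) W(c=3) H(c=12)]
  18. access B: HIT, count now 2. Cache: [A(c=1) B(c=2) W(c=3) H(c=12)]
  19. access W: HIT, count now 4. Cache: [A(c=1) B(c=2) W(c=4) H(c=12)]
  20. access U: MISS. Cache: [A(c=1) U(c=1) B(c=2) W(c=4) H(c=12)]
  21. access M: MISS, evict A(c=1). Cache: [U(c=1) M(c=1) B(c=2) W(c=4) H(c=12)]
Total: 15 hits, 6 misses, 1 evictions

Answer: U M B W H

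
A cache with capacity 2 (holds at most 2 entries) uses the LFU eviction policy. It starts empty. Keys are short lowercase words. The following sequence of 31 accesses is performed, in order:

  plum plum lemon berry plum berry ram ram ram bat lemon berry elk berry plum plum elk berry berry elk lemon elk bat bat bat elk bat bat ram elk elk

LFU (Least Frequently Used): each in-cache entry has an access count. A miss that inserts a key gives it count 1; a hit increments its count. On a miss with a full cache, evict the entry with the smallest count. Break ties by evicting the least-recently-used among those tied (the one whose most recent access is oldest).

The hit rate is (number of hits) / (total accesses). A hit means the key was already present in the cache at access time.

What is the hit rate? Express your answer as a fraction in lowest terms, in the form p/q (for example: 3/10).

Answer: 12/31

Derivation:
LFU simulation (capacity=2):
  1. access plum: MISS. Cache: [plum(c=1)]
  2. access plum: HIT, count now 2. Cache: [plum(c=2)]
  3. access lemon: MISS. Cache: [lemon(c=1) plum(c=2)]
  4. access berry: MISS, evict lemon(c=1). Cache: [berry(c=1) plum(c=2)]
  5. access plum: HIT, count now 3. Cache: [berry(c=1) plum(c=3)]
  6. access berry: HIT, count now 2. Cache: [berry(c=2) plum(c=3)]
  7. access ram: MISS, evict berry(c=2). Cache: [ram(c=1) plum(c=3)]
  8. access ram: HIT, count now 2. Cache: [ram(c=2) plum(c=3)]
  9. access ram: HIT, count now 3. Cache: [plum(c=3) ram(c=3)]
  10. access bat: MISS, evict plum(c=3). Cache: [bat(c=1) ram(c=3)]
  11. access lemon: MISS, evict bat(c=1). Cache: [lemon(c=1) ram(c=3)]
  12. access berry: MISS, evict lemon(c=1). Cache: [berry(c=1) ram(c=3)]
  13. access elk: MISS, evict berry(c=1). Cache: [elk(c=1) ram(c=3)]
  14. access berry: MISS, evict elk(c=1). Cache: [berry(c=1) ram(c=3)]
  15. access plum: MISS, evict berry(c=1). Cache: [plum(c=1) ram(c=3)]
  16. access plum: HIT, count now 2. Cache: [plum(c=2) ram(c=3)]
  17. access elk: MISS, evict plum(c=2). Cache: [elk(c=1) ram(c=3)]
  18. access berry: MISS, evict elk(c=1). Cache: [berry(c=1) ram(c=3)]
  19. access berry: HIT, count now 2. Cache: [berry(c=2) ram(c=3)]
  20. access elk: MISS, evict berry(c=2). Cache: [elk(c=1) ram(c=3)]
  21. access lemon: MISS, evict elk(c=1). Cache: [lemon(c=1) ram(c=3)]
  22. access elk: MISS, evict lemon(c=1). Cache: [elk(c=1) ram(c=3)]
  23. access bat: MISS, evict elk(c=1). Cache: [bat(c=1) ram(c=3)]
  24. access bat: HIT, count now 2. Cache: [bat(c=2) ram(c=3)]
  25. access bat: HIT, count now 3. Cache: [ram(c=3) bat(c=3)]
  26. access elk: MISS, evict ram(c=3). Cache: [elk(c=1) bat(c=3)]
  27. access bat: HIT, count now 4. Cache: [elk(c=1) bat(c=4)]
  28. access bat: HIT, count now 5. Cache: [elk(c=1) bat(c=5)]
  29. access ram: MISS, evict elk(c=1). Cache: [ram(c=1) bat(c=5)]
  30. access elk: MISS, evict ram(c=1). Cache: [elk(c=1) bat(c=5)]
  31. access elk: HIT, count now 2. Cache: [elk(c=2) bat(c=5)]
Total: 12 hits, 19 misses, 17 evictions

Hit rate = 12/31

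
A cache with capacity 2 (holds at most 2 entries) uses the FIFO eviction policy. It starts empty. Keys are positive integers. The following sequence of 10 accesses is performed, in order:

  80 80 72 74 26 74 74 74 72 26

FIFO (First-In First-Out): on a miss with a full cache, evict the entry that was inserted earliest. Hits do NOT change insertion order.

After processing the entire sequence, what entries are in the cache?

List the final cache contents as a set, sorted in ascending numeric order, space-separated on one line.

Answer: 26 72

Derivation:
FIFO simulation (capacity=2):
  1. access 80: MISS. Cache (old->new): [80]
  2. access 80: HIT. Cache (old->new): [80]
  3. access 72: MISS. Cache (old->new): [80 72]
  4. access 74: MISS, evict 80. Cache (old->new): [72 74]
  5. access 26: MISS, evict 72. Cache (old->new): [74 26]
  6. access 74: HIT. Cache (old->new): [74 26]
  7. access 74: HIT. Cache (old->new): [74 26]
  8. access 74: HIT. Cache (old->new): [74 26]
  9. access 72: MISS, evict 74. Cache (old->new): [26 72]
  10. access 26: HIT. Cache (old->new): [26 72]
Total: 5 hits, 5 misses, 3 evictions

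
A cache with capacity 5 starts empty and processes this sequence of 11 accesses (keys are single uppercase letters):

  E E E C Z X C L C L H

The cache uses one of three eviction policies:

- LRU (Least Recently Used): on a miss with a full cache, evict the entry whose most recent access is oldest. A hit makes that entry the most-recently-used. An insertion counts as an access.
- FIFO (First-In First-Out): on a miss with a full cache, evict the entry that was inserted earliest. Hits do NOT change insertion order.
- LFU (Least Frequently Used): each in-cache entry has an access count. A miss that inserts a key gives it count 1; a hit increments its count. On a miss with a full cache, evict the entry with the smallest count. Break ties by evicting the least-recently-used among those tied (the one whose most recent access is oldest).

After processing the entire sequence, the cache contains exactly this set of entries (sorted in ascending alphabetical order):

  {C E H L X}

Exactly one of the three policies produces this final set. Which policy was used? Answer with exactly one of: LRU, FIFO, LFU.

Simulating under each policy and comparing final sets:
  LRU: final set = {C H L X Z} -> differs
  FIFO: final set = {C H L X Z} -> differs
  LFU: final set = {C E H L X} -> MATCHES target
Only LFU produces the target set.

Answer: LFU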